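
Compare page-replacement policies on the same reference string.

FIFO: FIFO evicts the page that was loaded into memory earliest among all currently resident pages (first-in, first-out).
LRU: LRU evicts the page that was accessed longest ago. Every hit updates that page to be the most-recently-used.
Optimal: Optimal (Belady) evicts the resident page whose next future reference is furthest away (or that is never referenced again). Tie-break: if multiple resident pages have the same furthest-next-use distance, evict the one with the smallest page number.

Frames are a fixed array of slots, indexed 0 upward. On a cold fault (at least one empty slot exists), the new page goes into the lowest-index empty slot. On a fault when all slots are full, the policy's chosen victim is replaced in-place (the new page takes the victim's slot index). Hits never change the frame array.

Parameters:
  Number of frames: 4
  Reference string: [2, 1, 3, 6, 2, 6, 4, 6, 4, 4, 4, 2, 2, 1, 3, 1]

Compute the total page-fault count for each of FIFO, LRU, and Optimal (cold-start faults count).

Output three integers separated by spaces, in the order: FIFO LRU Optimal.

--- FIFO ---
  step 0: ref 2 -> FAULT, frames=[2,-,-,-] (faults so far: 1)
  step 1: ref 1 -> FAULT, frames=[2,1,-,-] (faults so far: 2)
  step 2: ref 3 -> FAULT, frames=[2,1,3,-] (faults so far: 3)
  step 3: ref 6 -> FAULT, frames=[2,1,3,6] (faults so far: 4)
  step 4: ref 2 -> HIT, frames=[2,1,3,6] (faults so far: 4)
  step 5: ref 6 -> HIT, frames=[2,1,3,6] (faults so far: 4)
  step 6: ref 4 -> FAULT, evict 2, frames=[4,1,3,6] (faults so far: 5)
  step 7: ref 6 -> HIT, frames=[4,1,3,6] (faults so far: 5)
  step 8: ref 4 -> HIT, frames=[4,1,3,6] (faults so far: 5)
  step 9: ref 4 -> HIT, frames=[4,1,3,6] (faults so far: 5)
  step 10: ref 4 -> HIT, frames=[4,1,3,6] (faults so far: 5)
  step 11: ref 2 -> FAULT, evict 1, frames=[4,2,3,6] (faults so far: 6)
  step 12: ref 2 -> HIT, frames=[4,2,3,6] (faults so far: 6)
  step 13: ref 1 -> FAULT, evict 3, frames=[4,2,1,6] (faults so far: 7)
  step 14: ref 3 -> FAULT, evict 6, frames=[4,2,1,3] (faults so far: 8)
  step 15: ref 1 -> HIT, frames=[4,2,1,3] (faults so far: 8)
  FIFO total faults: 8
--- LRU ---
  step 0: ref 2 -> FAULT, frames=[2,-,-,-] (faults so far: 1)
  step 1: ref 1 -> FAULT, frames=[2,1,-,-] (faults so far: 2)
  step 2: ref 3 -> FAULT, frames=[2,1,3,-] (faults so far: 3)
  step 3: ref 6 -> FAULT, frames=[2,1,3,6] (faults so far: 4)
  step 4: ref 2 -> HIT, frames=[2,1,3,6] (faults so far: 4)
  step 5: ref 6 -> HIT, frames=[2,1,3,6] (faults so far: 4)
  step 6: ref 4 -> FAULT, evict 1, frames=[2,4,3,6] (faults so far: 5)
  step 7: ref 6 -> HIT, frames=[2,4,3,6] (faults so far: 5)
  step 8: ref 4 -> HIT, frames=[2,4,3,6] (faults so far: 5)
  step 9: ref 4 -> HIT, frames=[2,4,3,6] (faults so far: 5)
  step 10: ref 4 -> HIT, frames=[2,4,3,6] (faults so far: 5)
  step 11: ref 2 -> HIT, frames=[2,4,3,6] (faults so far: 5)
  step 12: ref 2 -> HIT, frames=[2,4,3,6] (faults so far: 5)
  step 13: ref 1 -> FAULT, evict 3, frames=[2,4,1,6] (faults so far: 6)
  step 14: ref 3 -> FAULT, evict 6, frames=[2,4,1,3] (faults so far: 7)
  step 15: ref 1 -> HIT, frames=[2,4,1,3] (faults so far: 7)
  LRU total faults: 7
--- Optimal ---
  step 0: ref 2 -> FAULT, frames=[2,-,-,-] (faults so far: 1)
  step 1: ref 1 -> FAULT, frames=[2,1,-,-] (faults so far: 2)
  step 2: ref 3 -> FAULT, frames=[2,1,3,-] (faults so far: 3)
  step 3: ref 6 -> FAULT, frames=[2,1,3,6] (faults so far: 4)
  step 4: ref 2 -> HIT, frames=[2,1,3,6] (faults so far: 4)
  step 5: ref 6 -> HIT, frames=[2,1,3,6] (faults so far: 4)
  step 6: ref 4 -> FAULT, evict 3, frames=[2,1,4,6] (faults so far: 5)
  step 7: ref 6 -> HIT, frames=[2,1,4,6] (faults so far: 5)
  step 8: ref 4 -> HIT, frames=[2,1,4,6] (faults so far: 5)
  step 9: ref 4 -> HIT, frames=[2,1,4,6] (faults so far: 5)
  step 10: ref 4 -> HIT, frames=[2,1,4,6] (faults so far: 5)
  step 11: ref 2 -> HIT, frames=[2,1,4,6] (faults so far: 5)
  step 12: ref 2 -> HIT, frames=[2,1,4,6] (faults so far: 5)
  step 13: ref 1 -> HIT, frames=[2,1,4,6] (faults so far: 5)
  step 14: ref 3 -> FAULT, evict 2, frames=[3,1,4,6] (faults so far: 6)
  step 15: ref 1 -> HIT, frames=[3,1,4,6] (faults so far: 6)
  Optimal total faults: 6

Answer: 8 7 6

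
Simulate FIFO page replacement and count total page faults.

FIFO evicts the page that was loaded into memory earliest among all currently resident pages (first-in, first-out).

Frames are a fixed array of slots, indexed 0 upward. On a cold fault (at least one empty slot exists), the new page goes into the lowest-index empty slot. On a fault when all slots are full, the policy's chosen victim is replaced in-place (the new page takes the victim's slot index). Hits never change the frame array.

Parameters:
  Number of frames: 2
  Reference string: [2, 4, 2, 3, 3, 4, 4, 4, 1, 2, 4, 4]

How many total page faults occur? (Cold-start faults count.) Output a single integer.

Answer: 6

Derivation:
Step 0: ref 2 → FAULT, frames=[2,-]
Step 1: ref 4 → FAULT, frames=[2,4]
Step 2: ref 2 → HIT, frames=[2,4]
Step 3: ref 3 → FAULT (evict 2), frames=[3,4]
Step 4: ref 3 → HIT, frames=[3,4]
Step 5: ref 4 → HIT, frames=[3,4]
Step 6: ref 4 → HIT, frames=[3,4]
Step 7: ref 4 → HIT, frames=[3,4]
Step 8: ref 1 → FAULT (evict 4), frames=[3,1]
Step 9: ref 2 → FAULT (evict 3), frames=[2,1]
Step 10: ref 4 → FAULT (evict 1), frames=[2,4]
Step 11: ref 4 → HIT, frames=[2,4]
Total faults: 6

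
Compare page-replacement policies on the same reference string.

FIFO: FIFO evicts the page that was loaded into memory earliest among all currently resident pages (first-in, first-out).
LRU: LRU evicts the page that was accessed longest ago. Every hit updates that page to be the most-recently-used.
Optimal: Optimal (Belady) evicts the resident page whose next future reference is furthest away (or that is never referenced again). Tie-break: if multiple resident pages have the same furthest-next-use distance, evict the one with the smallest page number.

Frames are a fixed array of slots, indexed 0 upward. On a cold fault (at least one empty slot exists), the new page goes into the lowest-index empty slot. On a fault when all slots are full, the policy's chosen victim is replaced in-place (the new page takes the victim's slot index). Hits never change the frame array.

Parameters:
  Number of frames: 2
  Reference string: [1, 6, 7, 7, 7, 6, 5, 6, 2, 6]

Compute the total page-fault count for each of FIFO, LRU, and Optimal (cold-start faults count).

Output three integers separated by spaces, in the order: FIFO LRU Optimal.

Answer: 6 5 5

Derivation:
--- FIFO ---
  step 0: ref 1 -> FAULT, frames=[1,-] (faults so far: 1)
  step 1: ref 6 -> FAULT, frames=[1,6] (faults so far: 2)
  step 2: ref 7 -> FAULT, evict 1, frames=[7,6] (faults so far: 3)
  step 3: ref 7 -> HIT, frames=[7,6] (faults so far: 3)
  step 4: ref 7 -> HIT, frames=[7,6] (faults so far: 3)
  step 5: ref 6 -> HIT, frames=[7,6] (faults so far: 3)
  step 6: ref 5 -> FAULT, evict 6, frames=[7,5] (faults so far: 4)
  step 7: ref 6 -> FAULT, evict 7, frames=[6,5] (faults so far: 5)
  step 8: ref 2 -> FAULT, evict 5, frames=[6,2] (faults so far: 6)
  step 9: ref 6 -> HIT, frames=[6,2] (faults so far: 6)
  FIFO total faults: 6
--- LRU ---
  step 0: ref 1 -> FAULT, frames=[1,-] (faults so far: 1)
  step 1: ref 6 -> FAULT, frames=[1,6] (faults so far: 2)
  step 2: ref 7 -> FAULT, evict 1, frames=[7,6] (faults so far: 3)
  step 3: ref 7 -> HIT, frames=[7,6] (faults so far: 3)
  step 4: ref 7 -> HIT, frames=[7,6] (faults so far: 3)
  step 5: ref 6 -> HIT, frames=[7,6] (faults so far: 3)
  step 6: ref 5 -> FAULT, evict 7, frames=[5,6] (faults so far: 4)
  step 7: ref 6 -> HIT, frames=[5,6] (faults so far: 4)
  step 8: ref 2 -> FAULT, evict 5, frames=[2,6] (faults so far: 5)
  step 9: ref 6 -> HIT, frames=[2,6] (faults so far: 5)
  LRU total faults: 5
--- Optimal ---
  step 0: ref 1 -> FAULT, frames=[1,-] (faults so far: 1)
  step 1: ref 6 -> FAULT, frames=[1,6] (faults so far: 2)
  step 2: ref 7 -> FAULT, evict 1, frames=[7,6] (faults so far: 3)
  step 3: ref 7 -> HIT, frames=[7,6] (faults so far: 3)
  step 4: ref 7 -> HIT, frames=[7,6] (faults so far: 3)
  step 5: ref 6 -> HIT, frames=[7,6] (faults so far: 3)
  step 6: ref 5 -> FAULT, evict 7, frames=[5,6] (faults so far: 4)
  step 7: ref 6 -> HIT, frames=[5,6] (faults so far: 4)
  step 8: ref 2 -> FAULT, evict 5, frames=[2,6] (faults so far: 5)
  step 9: ref 6 -> HIT, frames=[2,6] (faults so far: 5)
  Optimal total faults: 5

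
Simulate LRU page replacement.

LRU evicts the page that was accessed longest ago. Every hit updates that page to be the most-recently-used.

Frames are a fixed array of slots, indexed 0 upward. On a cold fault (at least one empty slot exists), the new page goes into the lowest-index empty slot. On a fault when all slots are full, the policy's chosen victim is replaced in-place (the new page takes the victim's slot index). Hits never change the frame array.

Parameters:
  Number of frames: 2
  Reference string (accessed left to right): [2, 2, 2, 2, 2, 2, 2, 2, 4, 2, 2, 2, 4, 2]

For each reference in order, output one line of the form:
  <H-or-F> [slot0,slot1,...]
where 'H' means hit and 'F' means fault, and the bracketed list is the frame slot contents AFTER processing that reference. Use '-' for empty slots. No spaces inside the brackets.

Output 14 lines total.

F [2,-]
H [2,-]
H [2,-]
H [2,-]
H [2,-]
H [2,-]
H [2,-]
H [2,-]
F [2,4]
H [2,4]
H [2,4]
H [2,4]
H [2,4]
H [2,4]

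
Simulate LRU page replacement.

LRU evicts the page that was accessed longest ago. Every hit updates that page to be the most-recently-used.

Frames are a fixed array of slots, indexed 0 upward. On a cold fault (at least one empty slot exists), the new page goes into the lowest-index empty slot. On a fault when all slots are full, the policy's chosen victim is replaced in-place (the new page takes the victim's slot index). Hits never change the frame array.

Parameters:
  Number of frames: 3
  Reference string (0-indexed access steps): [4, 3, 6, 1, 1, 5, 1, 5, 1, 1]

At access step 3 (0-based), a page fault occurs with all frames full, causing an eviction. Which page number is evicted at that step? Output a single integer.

Step 0: ref 4 -> FAULT, frames=[4,-,-]
Step 1: ref 3 -> FAULT, frames=[4,3,-]
Step 2: ref 6 -> FAULT, frames=[4,3,6]
Step 3: ref 1 -> FAULT, evict 4, frames=[1,3,6]
At step 3: evicted page 4

Answer: 4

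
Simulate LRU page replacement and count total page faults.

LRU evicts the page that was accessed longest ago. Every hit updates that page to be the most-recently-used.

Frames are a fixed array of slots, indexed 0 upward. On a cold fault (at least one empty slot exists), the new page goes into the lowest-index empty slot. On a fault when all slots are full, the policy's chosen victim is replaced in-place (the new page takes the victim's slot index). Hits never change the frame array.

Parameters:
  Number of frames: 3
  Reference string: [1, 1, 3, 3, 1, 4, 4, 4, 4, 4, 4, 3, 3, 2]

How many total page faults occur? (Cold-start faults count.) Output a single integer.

Answer: 4

Derivation:
Step 0: ref 1 → FAULT, frames=[1,-,-]
Step 1: ref 1 → HIT, frames=[1,-,-]
Step 2: ref 3 → FAULT, frames=[1,3,-]
Step 3: ref 3 → HIT, frames=[1,3,-]
Step 4: ref 1 → HIT, frames=[1,3,-]
Step 5: ref 4 → FAULT, frames=[1,3,4]
Step 6: ref 4 → HIT, frames=[1,3,4]
Step 7: ref 4 → HIT, frames=[1,3,4]
Step 8: ref 4 → HIT, frames=[1,3,4]
Step 9: ref 4 → HIT, frames=[1,3,4]
Step 10: ref 4 → HIT, frames=[1,3,4]
Step 11: ref 3 → HIT, frames=[1,3,4]
Step 12: ref 3 → HIT, frames=[1,3,4]
Step 13: ref 2 → FAULT (evict 1), frames=[2,3,4]
Total faults: 4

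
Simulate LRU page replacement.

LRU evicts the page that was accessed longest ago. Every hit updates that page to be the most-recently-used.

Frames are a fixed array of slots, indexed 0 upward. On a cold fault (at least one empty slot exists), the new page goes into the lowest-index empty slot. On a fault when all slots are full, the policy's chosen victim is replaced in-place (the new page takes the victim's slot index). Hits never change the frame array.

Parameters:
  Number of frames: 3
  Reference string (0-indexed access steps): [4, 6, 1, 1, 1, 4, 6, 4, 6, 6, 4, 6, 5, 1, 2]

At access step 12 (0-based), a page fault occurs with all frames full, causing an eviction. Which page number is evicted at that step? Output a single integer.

Step 0: ref 4 -> FAULT, frames=[4,-,-]
Step 1: ref 6 -> FAULT, frames=[4,6,-]
Step 2: ref 1 -> FAULT, frames=[4,6,1]
Step 3: ref 1 -> HIT, frames=[4,6,1]
Step 4: ref 1 -> HIT, frames=[4,6,1]
Step 5: ref 4 -> HIT, frames=[4,6,1]
Step 6: ref 6 -> HIT, frames=[4,6,1]
Step 7: ref 4 -> HIT, frames=[4,6,1]
Step 8: ref 6 -> HIT, frames=[4,6,1]
Step 9: ref 6 -> HIT, frames=[4,6,1]
Step 10: ref 4 -> HIT, frames=[4,6,1]
Step 11: ref 6 -> HIT, frames=[4,6,1]
Step 12: ref 5 -> FAULT, evict 1, frames=[4,6,5]
At step 12: evicted page 1

Answer: 1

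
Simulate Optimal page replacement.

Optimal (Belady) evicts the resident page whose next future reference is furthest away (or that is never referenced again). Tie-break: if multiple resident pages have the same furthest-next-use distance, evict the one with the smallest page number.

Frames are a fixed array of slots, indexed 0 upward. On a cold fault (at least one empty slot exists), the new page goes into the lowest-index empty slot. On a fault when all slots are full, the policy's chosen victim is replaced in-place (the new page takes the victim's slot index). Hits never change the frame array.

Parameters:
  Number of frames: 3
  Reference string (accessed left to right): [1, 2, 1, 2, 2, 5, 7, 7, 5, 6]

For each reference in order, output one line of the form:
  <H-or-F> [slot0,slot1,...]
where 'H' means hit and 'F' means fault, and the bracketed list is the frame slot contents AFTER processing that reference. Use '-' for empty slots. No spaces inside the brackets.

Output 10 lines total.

F [1,-,-]
F [1,2,-]
H [1,2,-]
H [1,2,-]
H [1,2,-]
F [1,2,5]
F [7,2,5]
H [7,2,5]
H [7,2,5]
F [7,6,5]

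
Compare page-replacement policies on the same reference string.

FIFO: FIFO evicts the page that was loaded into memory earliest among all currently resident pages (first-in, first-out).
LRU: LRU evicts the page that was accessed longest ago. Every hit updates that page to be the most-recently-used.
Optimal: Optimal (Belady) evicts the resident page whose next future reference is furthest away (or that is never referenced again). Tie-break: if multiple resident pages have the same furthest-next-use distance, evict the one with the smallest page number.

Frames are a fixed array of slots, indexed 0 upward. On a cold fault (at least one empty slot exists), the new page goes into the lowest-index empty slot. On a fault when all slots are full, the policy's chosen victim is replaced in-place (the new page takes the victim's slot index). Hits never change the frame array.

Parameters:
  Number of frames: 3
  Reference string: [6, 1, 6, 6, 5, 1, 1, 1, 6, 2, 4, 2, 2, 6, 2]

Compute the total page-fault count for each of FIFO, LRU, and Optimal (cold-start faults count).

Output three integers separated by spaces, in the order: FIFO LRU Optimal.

--- FIFO ---
  step 0: ref 6 -> FAULT, frames=[6,-,-] (faults so far: 1)
  step 1: ref 1 -> FAULT, frames=[6,1,-] (faults so far: 2)
  step 2: ref 6 -> HIT, frames=[6,1,-] (faults so far: 2)
  step 3: ref 6 -> HIT, frames=[6,1,-] (faults so far: 2)
  step 4: ref 5 -> FAULT, frames=[6,1,5] (faults so far: 3)
  step 5: ref 1 -> HIT, frames=[6,1,5] (faults so far: 3)
  step 6: ref 1 -> HIT, frames=[6,1,5] (faults so far: 3)
  step 7: ref 1 -> HIT, frames=[6,1,5] (faults so far: 3)
  step 8: ref 6 -> HIT, frames=[6,1,5] (faults so far: 3)
  step 9: ref 2 -> FAULT, evict 6, frames=[2,1,5] (faults so far: 4)
  step 10: ref 4 -> FAULT, evict 1, frames=[2,4,5] (faults so far: 5)
  step 11: ref 2 -> HIT, frames=[2,4,5] (faults so far: 5)
  step 12: ref 2 -> HIT, frames=[2,4,5] (faults so far: 5)
  step 13: ref 6 -> FAULT, evict 5, frames=[2,4,6] (faults so far: 6)
  step 14: ref 2 -> HIT, frames=[2,4,6] (faults so far: 6)
  FIFO total faults: 6
--- LRU ---
  step 0: ref 6 -> FAULT, frames=[6,-,-] (faults so far: 1)
  step 1: ref 1 -> FAULT, frames=[6,1,-] (faults so far: 2)
  step 2: ref 6 -> HIT, frames=[6,1,-] (faults so far: 2)
  step 3: ref 6 -> HIT, frames=[6,1,-] (faults so far: 2)
  step 4: ref 5 -> FAULT, frames=[6,1,5] (faults so far: 3)
  step 5: ref 1 -> HIT, frames=[6,1,5] (faults so far: 3)
  step 6: ref 1 -> HIT, frames=[6,1,5] (faults so far: 3)
  step 7: ref 1 -> HIT, frames=[6,1,5] (faults so far: 3)
  step 8: ref 6 -> HIT, frames=[6,1,5] (faults so far: 3)
  step 9: ref 2 -> FAULT, evict 5, frames=[6,1,2] (faults so far: 4)
  step 10: ref 4 -> FAULT, evict 1, frames=[6,4,2] (faults so far: 5)
  step 11: ref 2 -> HIT, frames=[6,4,2] (faults so far: 5)
  step 12: ref 2 -> HIT, frames=[6,4,2] (faults so far: 5)
  step 13: ref 6 -> HIT, frames=[6,4,2] (faults so far: 5)
  step 14: ref 2 -> HIT, frames=[6,4,2] (faults so far: 5)
  LRU total faults: 5
--- Optimal ---
  step 0: ref 6 -> FAULT, frames=[6,-,-] (faults so far: 1)
  step 1: ref 1 -> FAULT, frames=[6,1,-] (faults so far: 2)
  step 2: ref 6 -> HIT, frames=[6,1,-] (faults so far: 2)
  step 3: ref 6 -> HIT, frames=[6,1,-] (faults so far: 2)
  step 4: ref 5 -> FAULT, frames=[6,1,5] (faults so far: 3)
  step 5: ref 1 -> HIT, frames=[6,1,5] (faults so far: 3)
  step 6: ref 1 -> HIT, frames=[6,1,5] (faults so far: 3)
  step 7: ref 1 -> HIT, frames=[6,1,5] (faults so far: 3)
  step 8: ref 6 -> HIT, frames=[6,1,5] (faults so far: 3)
  step 9: ref 2 -> FAULT, evict 1, frames=[6,2,5] (faults so far: 4)
  step 10: ref 4 -> FAULT, evict 5, frames=[6,2,4] (faults so far: 5)
  step 11: ref 2 -> HIT, frames=[6,2,4] (faults so far: 5)
  step 12: ref 2 -> HIT, frames=[6,2,4] (faults so far: 5)
  step 13: ref 6 -> HIT, frames=[6,2,4] (faults so far: 5)
  step 14: ref 2 -> HIT, frames=[6,2,4] (faults so far: 5)
  Optimal total faults: 5

Answer: 6 5 5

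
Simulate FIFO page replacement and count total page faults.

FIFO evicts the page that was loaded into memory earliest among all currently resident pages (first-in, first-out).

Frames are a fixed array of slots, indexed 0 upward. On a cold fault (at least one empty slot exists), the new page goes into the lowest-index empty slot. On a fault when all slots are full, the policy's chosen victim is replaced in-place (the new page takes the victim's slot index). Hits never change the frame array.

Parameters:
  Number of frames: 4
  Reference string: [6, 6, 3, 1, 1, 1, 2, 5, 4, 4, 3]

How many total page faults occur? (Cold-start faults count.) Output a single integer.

Step 0: ref 6 → FAULT, frames=[6,-,-,-]
Step 1: ref 6 → HIT, frames=[6,-,-,-]
Step 2: ref 3 → FAULT, frames=[6,3,-,-]
Step 3: ref 1 → FAULT, frames=[6,3,1,-]
Step 4: ref 1 → HIT, frames=[6,3,1,-]
Step 5: ref 1 → HIT, frames=[6,3,1,-]
Step 6: ref 2 → FAULT, frames=[6,3,1,2]
Step 7: ref 5 → FAULT (evict 6), frames=[5,3,1,2]
Step 8: ref 4 → FAULT (evict 3), frames=[5,4,1,2]
Step 9: ref 4 → HIT, frames=[5,4,1,2]
Step 10: ref 3 → FAULT (evict 1), frames=[5,4,3,2]
Total faults: 7

Answer: 7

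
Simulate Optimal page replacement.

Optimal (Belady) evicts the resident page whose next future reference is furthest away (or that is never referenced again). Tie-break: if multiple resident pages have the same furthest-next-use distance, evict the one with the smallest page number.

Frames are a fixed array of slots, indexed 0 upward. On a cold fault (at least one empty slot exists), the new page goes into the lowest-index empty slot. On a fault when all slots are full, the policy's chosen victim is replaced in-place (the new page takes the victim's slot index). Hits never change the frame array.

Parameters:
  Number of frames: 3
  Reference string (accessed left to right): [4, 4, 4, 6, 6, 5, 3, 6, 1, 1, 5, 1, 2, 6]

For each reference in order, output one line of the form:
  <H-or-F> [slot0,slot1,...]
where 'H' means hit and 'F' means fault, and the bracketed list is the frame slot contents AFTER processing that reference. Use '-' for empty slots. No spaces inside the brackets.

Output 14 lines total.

F [4,-,-]
H [4,-,-]
H [4,-,-]
F [4,6,-]
H [4,6,-]
F [4,6,5]
F [3,6,5]
H [3,6,5]
F [1,6,5]
H [1,6,5]
H [1,6,5]
H [1,6,5]
F [2,6,5]
H [2,6,5]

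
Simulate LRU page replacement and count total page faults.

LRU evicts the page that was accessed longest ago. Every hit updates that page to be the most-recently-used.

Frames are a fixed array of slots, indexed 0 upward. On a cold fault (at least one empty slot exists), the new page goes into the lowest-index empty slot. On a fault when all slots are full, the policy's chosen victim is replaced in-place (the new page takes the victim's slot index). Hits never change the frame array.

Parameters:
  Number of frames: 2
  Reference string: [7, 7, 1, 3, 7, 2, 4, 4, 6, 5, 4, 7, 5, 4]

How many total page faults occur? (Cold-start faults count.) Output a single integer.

Answer: 12

Derivation:
Step 0: ref 7 → FAULT, frames=[7,-]
Step 1: ref 7 → HIT, frames=[7,-]
Step 2: ref 1 → FAULT, frames=[7,1]
Step 3: ref 3 → FAULT (evict 7), frames=[3,1]
Step 4: ref 7 → FAULT (evict 1), frames=[3,7]
Step 5: ref 2 → FAULT (evict 3), frames=[2,7]
Step 6: ref 4 → FAULT (evict 7), frames=[2,4]
Step 7: ref 4 → HIT, frames=[2,4]
Step 8: ref 6 → FAULT (evict 2), frames=[6,4]
Step 9: ref 5 → FAULT (evict 4), frames=[6,5]
Step 10: ref 4 → FAULT (evict 6), frames=[4,5]
Step 11: ref 7 → FAULT (evict 5), frames=[4,7]
Step 12: ref 5 → FAULT (evict 4), frames=[5,7]
Step 13: ref 4 → FAULT (evict 7), frames=[5,4]
Total faults: 12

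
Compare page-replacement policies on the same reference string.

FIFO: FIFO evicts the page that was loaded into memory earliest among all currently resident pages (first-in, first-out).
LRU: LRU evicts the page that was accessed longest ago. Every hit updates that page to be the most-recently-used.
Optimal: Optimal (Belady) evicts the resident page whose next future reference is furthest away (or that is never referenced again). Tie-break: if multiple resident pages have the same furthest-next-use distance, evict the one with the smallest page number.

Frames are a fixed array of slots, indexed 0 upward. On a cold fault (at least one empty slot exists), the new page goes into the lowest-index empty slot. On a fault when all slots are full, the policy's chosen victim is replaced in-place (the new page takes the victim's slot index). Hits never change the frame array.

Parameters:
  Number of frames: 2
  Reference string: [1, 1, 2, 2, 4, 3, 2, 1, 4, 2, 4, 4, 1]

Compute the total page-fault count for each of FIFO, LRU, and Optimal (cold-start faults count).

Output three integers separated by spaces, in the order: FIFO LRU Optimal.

Answer: 9 9 7

Derivation:
--- FIFO ---
  step 0: ref 1 -> FAULT, frames=[1,-] (faults so far: 1)
  step 1: ref 1 -> HIT, frames=[1,-] (faults so far: 1)
  step 2: ref 2 -> FAULT, frames=[1,2] (faults so far: 2)
  step 3: ref 2 -> HIT, frames=[1,2] (faults so far: 2)
  step 4: ref 4 -> FAULT, evict 1, frames=[4,2] (faults so far: 3)
  step 5: ref 3 -> FAULT, evict 2, frames=[4,3] (faults so far: 4)
  step 6: ref 2 -> FAULT, evict 4, frames=[2,3] (faults so far: 5)
  step 7: ref 1 -> FAULT, evict 3, frames=[2,1] (faults so far: 6)
  step 8: ref 4 -> FAULT, evict 2, frames=[4,1] (faults so far: 7)
  step 9: ref 2 -> FAULT, evict 1, frames=[4,2] (faults so far: 8)
  step 10: ref 4 -> HIT, frames=[4,2] (faults so far: 8)
  step 11: ref 4 -> HIT, frames=[4,2] (faults so far: 8)
  step 12: ref 1 -> FAULT, evict 4, frames=[1,2] (faults so far: 9)
  FIFO total faults: 9
--- LRU ---
  step 0: ref 1 -> FAULT, frames=[1,-] (faults so far: 1)
  step 1: ref 1 -> HIT, frames=[1,-] (faults so far: 1)
  step 2: ref 2 -> FAULT, frames=[1,2] (faults so far: 2)
  step 3: ref 2 -> HIT, frames=[1,2] (faults so far: 2)
  step 4: ref 4 -> FAULT, evict 1, frames=[4,2] (faults so far: 3)
  step 5: ref 3 -> FAULT, evict 2, frames=[4,3] (faults so far: 4)
  step 6: ref 2 -> FAULT, evict 4, frames=[2,3] (faults so far: 5)
  step 7: ref 1 -> FAULT, evict 3, frames=[2,1] (faults so far: 6)
  step 8: ref 4 -> FAULT, evict 2, frames=[4,1] (faults so far: 7)
  step 9: ref 2 -> FAULT, evict 1, frames=[4,2] (faults so far: 8)
  step 10: ref 4 -> HIT, frames=[4,2] (faults so far: 8)
  step 11: ref 4 -> HIT, frames=[4,2] (faults so far: 8)
  step 12: ref 1 -> FAULT, evict 2, frames=[4,1] (faults so far: 9)
  LRU total faults: 9
--- Optimal ---
  step 0: ref 1 -> FAULT, frames=[1,-] (faults so far: 1)
  step 1: ref 1 -> HIT, frames=[1,-] (faults so far: 1)
  step 2: ref 2 -> FAULT, frames=[1,2] (faults so far: 2)
  step 3: ref 2 -> HIT, frames=[1,2] (faults so far: 2)
  step 4: ref 4 -> FAULT, evict 1, frames=[4,2] (faults so far: 3)
  step 5: ref 3 -> FAULT, evict 4, frames=[3,2] (faults so far: 4)
  step 6: ref 2 -> HIT, frames=[3,2] (faults so far: 4)
  step 7: ref 1 -> FAULT, evict 3, frames=[1,2] (faults so far: 5)
  step 8: ref 4 -> FAULT, evict 1, frames=[4,2] (faults so far: 6)
  step 9: ref 2 -> HIT, frames=[4,2] (faults so far: 6)
  step 10: ref 4 -> HIT, frames=[4,2] (faults so far: 6)
  step 11: ref 4 -> HIT, frames=[4,2] (faults so far: 6)
  step 12: ref 1 -> FAULT, evict 2, frames=[4,1] (faults so far: 7)
  Optimal total faults: 7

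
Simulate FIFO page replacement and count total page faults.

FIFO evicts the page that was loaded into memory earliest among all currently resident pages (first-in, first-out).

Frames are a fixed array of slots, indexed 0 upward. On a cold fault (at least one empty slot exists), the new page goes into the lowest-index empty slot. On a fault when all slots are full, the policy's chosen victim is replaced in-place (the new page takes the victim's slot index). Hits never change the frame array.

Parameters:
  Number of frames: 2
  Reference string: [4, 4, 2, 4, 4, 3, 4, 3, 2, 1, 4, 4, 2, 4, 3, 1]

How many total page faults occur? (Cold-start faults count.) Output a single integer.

Answer: 10

Derivation:
Step 0: ref 4 → FAULT, frames=[4,-]
Step 1: ref 4 → HIT, frames=[4,-]
Step 2: ref 2 → FAULT, frames=[4,2]
Step 3: ref 4 → HIT, frames=[4,2]
Step 4: ref 4 → HIT, frames=[4,2]
Step 5: ref 3 → FAULT (evict 4), frames=[3,2]
Step 6: ref 4 → FAULT (evict 2), frames=[3,4]
Step 7: ref 3 → HIT, frames=[3,4]
Step 8: ref 2 → FAULT (evict 3), frames=[2,4]
Step 9: ref 1 → FAULT (evict 4), frames=[2,1]
Step 10: ref 4 → FAULT (evict 2), frames=[4,1]
Step 11: ref 4 → HIT, frames=[4,1]
Step 12: ref 2 → FAULT (evict 1), frames=[4,2]
Step 13: ref 4 → HIT, frames=[4,2]
Step 14: ref 3 → FAULT (evict 4), frames=[3,2]
Step 15: ref 1 → FAULT (evict 2), frames=[3,1]
Total faults: 10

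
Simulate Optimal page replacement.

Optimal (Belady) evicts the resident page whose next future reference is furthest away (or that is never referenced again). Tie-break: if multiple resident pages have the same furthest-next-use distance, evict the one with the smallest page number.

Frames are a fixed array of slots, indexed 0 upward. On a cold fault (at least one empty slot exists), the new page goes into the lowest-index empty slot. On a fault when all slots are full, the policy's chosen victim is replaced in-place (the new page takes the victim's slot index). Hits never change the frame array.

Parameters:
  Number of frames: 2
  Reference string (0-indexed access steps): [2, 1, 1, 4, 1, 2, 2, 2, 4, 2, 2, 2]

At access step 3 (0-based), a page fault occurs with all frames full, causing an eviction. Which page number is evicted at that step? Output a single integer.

Step 0: ref 2 -> FAULT, frames=[2,-]
Step 1: ref 1 -> FAULT, frames=[2,1]
Step 2: ref 1 -> HIT, frames=[2,1]
Step 3: ref 4 -> FAULT, evict 2, frames=[4,1]
At step 3: evicted page 2

Answer: 2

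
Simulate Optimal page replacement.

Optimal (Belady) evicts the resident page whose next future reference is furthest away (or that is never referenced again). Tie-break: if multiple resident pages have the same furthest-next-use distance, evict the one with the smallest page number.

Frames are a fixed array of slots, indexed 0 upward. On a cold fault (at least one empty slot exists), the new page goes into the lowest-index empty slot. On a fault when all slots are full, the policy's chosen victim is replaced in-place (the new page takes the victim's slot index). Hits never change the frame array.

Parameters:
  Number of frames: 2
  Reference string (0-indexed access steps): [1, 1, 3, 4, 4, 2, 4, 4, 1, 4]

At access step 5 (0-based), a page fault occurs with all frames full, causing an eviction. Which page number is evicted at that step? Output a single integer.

Step 0: ref 1 -> FAULT, frames=[1,-]
Step 1: ref 1 -> HIT, frames=[1,-]
Step 2: ref 3 -> FAULT, frames=[1,3]
Step 3: ref 4 -> FAULT, evict 3, frames=[1,4]
Step 4: ref 4 -> HIT, frames=[1,4]
Step 5: ref 2 -> FAULT, evict 1, frames=[2,4]
At step 5: evicted page 1

Answer: 1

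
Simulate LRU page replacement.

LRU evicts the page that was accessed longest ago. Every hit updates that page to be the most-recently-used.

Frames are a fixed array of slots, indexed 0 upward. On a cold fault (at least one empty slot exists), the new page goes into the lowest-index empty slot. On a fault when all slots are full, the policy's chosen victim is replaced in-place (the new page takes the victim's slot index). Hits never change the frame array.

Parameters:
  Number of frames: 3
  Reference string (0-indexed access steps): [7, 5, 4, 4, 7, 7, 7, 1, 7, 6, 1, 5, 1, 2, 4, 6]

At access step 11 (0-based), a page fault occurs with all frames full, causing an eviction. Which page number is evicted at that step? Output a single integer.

Answer: 7

Derivation:
Step 0: ref 7 -> FAULT, frames=[7,-,-]
Step 1: ref 5 -> FAULT, frames=[7,5,-]
Step 2: ref 4 -> FAULT, frames=[7,5,4]
Step 3: ref 4 -> HIT, frames=[7,5,4]
Step 4: ref 7 -> HIT, frames=[7,5,4]
Step 5: ref 7 -> HIT, frames=[7,5,4]
Step 6: ref 7 -> HIT, frames=[7,5,4]
Step 7: ref 1 -> FAULT, evict 5, frames=[7,1,4]
Step 8: ref 7 -> HIT, frames=[7,1,4]
Step 9: ref 6 -> FAULT, evict 4, frames=[7,1,6]
Step 10: ref 1 -> HIT, frames=[7,1,6]
Step 11: ref 5 -> FAULT, evict 7, frames=[5,1,6]
At step 11: evicted page 7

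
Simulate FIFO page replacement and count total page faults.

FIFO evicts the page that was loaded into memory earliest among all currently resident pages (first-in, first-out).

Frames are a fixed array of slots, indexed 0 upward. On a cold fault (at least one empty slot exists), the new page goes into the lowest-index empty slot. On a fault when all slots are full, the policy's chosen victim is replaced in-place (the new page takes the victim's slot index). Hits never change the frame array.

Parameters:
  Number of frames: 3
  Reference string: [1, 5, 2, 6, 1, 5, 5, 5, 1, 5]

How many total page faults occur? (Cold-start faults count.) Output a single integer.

Answer: 6

Derivation:
Step 0: ref 1 → FAULT, frames=[1,-,-]
Step 1: ref 5 → FAULT, frames=[1,5,-]
Step 2: ref 2 → FAULT, frames=[1,5,2]
Step 3: ref 6 → FAULT (evict 1), frames=[6,5,2]
Step 4: ref 1 → FAULT (evict 5), frames=[6,1,2]
Step 5: ref 5 → FAULT (evict 2), frames=[6,1,5]
Step 6: ref 5 → HIT, frames=[6,1,5]
Step 7: ref 5 → HIT, frames=[6,1,5]
Step 8: ref 1 → HIT, frames=[6,1,5]
Step 9: ref 5 → HIT, frames=[6,1,5]
Total faults: 6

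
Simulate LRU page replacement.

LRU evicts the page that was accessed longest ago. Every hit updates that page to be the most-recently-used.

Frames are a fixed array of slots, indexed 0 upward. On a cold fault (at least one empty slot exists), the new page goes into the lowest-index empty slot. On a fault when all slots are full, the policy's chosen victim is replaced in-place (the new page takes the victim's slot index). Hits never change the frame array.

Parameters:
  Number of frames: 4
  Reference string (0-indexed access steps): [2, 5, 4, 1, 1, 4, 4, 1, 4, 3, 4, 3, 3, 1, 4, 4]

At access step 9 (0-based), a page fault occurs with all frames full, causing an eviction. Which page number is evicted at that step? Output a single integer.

Step 0: ref 2 -> FAULT, frames=[2,-,-,-]
Step 1: ref 5 -> FAULT, frames=[2,5,-,-]
Step 2: ref 4 -> FAULT, frames=[2,5,4,-]
Step 3: ref 1 -> FAULT, frames=[2,5,4,1]
Step 4: ref 1 -> HIT, frames=[2,5,4,1]
Step 5: ref 4 -> HIT, frames=[2,5,4,1]
Step 6: ref 4 -> HIT, frames=[2,5,4,1]
Step 7: ref 1 -> HIT, frames=[2,5,4,1]
Step 8: ref 4 -> HIT, frames=[2,5,4,1]
Step 9: ref 3 -> FAULT, evict 2, frames=[3,5,4,1]
At step 9: evicted page 2

Answer: 2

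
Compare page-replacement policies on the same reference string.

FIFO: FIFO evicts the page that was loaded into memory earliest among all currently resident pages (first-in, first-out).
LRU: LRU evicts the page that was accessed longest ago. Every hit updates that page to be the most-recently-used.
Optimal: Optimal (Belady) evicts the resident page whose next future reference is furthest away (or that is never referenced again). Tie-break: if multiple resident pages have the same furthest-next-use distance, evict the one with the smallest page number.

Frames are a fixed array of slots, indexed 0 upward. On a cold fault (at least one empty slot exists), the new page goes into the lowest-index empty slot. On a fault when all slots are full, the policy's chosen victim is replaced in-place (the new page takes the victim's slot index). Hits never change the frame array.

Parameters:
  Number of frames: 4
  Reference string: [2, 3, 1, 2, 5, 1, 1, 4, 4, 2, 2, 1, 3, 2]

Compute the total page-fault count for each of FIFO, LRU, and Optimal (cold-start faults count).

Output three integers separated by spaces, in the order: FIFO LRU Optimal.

--- FIFO ---
  step 0: ref 2 -> FAULT, frames=[2,-,-,-] (faults so far: 1)
  step 1: ref 3 -> FAULT, frames=[2,3,-,-] (faults so far: 2)
  step 2: ref 1 -> FAULT, frames=[2,3,1,-] (faults so far: 3)
  step 3: ref 2 -> HIT, frames=[2,3,1,-] (faults so far: 3)
  step 4: ref 5 -> FAULT, frames=[2,3,1,5] (faults so far: 4)
  step 5: ref 1 -> HIT, frames=[2,3,1,5] (faults so far: 4)
  step 6: ref 1 -> HIT, frames=[2,3,1,5] (faults so far: 4)
  step 7: ref 4 -> FAULT, evict 2, frames=[4,3,1,5] (faults so far: 5)
  step 8: ref 4 -> HIT, frames=[4,3,1,5] (faults so far: 5)
  step 9: ref 2 -> FAULT, evict 3, frames=[4,2,1,5] (faults so far: 6)
  step 10: ref 2 -> HIT, frames=[4,2,1,5] (faults so far: 6)
  step 11: ref 1 -> HIT, frames=[4,2,1,5] (faults so far: 6)
  step 12: ref 3 -> FAULT, evict 1, frames=[4,2,3,5] (faults so far: 7)
  step 13: ref 2 -> HIT, frames=[4,2,3,5] (faults so far: 7)
  FIFO total faults: 7
--- LRU ---
  step 0: ref 2 -> FAULT, frames=[2,-,-,-] (faults so far: 1)
  step 1: ref 3 -> FAULT, frames=[2,3,-,-] (faults so far: 2)
  step 2: ref 1 -> FAULT, frames=[2,3,1,-] (faults so far: 3)
  step 3: ref 2 -> HIT, frames=[2,3,1,-] (faults so far: 3)
  step 4: ref 5 -> FAULT, frames=[2,3,1,5] (faults so far: 4)
  step 5: ref 1 -> HIT, frames=[2,3,1,5] (faults so far: 4)
  step 6: ref 1 -> HIT, frames=[2,3,1,5] (faults so far: 4)
  step 7: ref 4 -> FAULT, evict 3, frames=[2,4,1,5] (faults so far: 5)
  step 8: ref 4 -> HIT, frames=[2,4,1,5] (faults so far: 5)
  step 9: ref 2 -> HIT, frames=[2,4,1,5] (faults so far: 5)
  step 10: ref 2 -> HIT, frames=[2,4,1,5] (faults so far: 5)
  step 11: ref 1 -> HIT, frames=[2,4,1,5] (faults so far: 5)
  step 12: ref 3 -> FAULT, evict 5, frames=[2,4,1,3] (faults so far: 6)
  step 13: ref 2 -> HIT, frames=[2,4,1,3] (faults so far: 6)
  LRU total faults: 6
--- Optimal ---
  step 0: ref 2 -> FAULT, frames=[2,-,-,-] (faults so far: 1)
  step 1: ref 3 -> FAULT, frames=[2,3,-,-] (faults so far: 2)
  step 2: ref 1 -> FAULT, frames=[2,3,1,-] (faults so far: 3)
  step 3: ref 2 -> HIT, frames=[2,3,1,-] (faults so far: 3)
  step 4: ref 5 -> FAULT, frames=[2,3,1,5] (faults so far: 4)
  step 5: ref 1 -> HIT, frames=[2,3,1,5] (faults so far: 4)
  step 6: ref 1 -> HIT, frames=[2,3,1,5] (faults so far: 4)
  step 7: ref 4 -> FAULT, evict 5, frames=[2,3,1,4] (faults so far: 5)
  step 8: ref 4 -> HIT, frames=[2,3,1,4] (faults so far: 5)
  step 9: ref 2 -> HIT, frames=[2,3,1,4] (faults so far: 5)
  step 10: ref 2 -> HIT, frames=[2,3,1,4] (faults so far: 5)
  step 11: ref 1 -> HIT, frames=[2,3,1,4] (faults so far: 5)
  step 12: ref 3 -> HIT, frames=[2,3,1,4] (faults so far: 5)
  step 13: ref 2 -> HIT, frames=[2,3,1,4] (faults so far: 5)
  Optimal total faults: 5

Answer: 7 6 5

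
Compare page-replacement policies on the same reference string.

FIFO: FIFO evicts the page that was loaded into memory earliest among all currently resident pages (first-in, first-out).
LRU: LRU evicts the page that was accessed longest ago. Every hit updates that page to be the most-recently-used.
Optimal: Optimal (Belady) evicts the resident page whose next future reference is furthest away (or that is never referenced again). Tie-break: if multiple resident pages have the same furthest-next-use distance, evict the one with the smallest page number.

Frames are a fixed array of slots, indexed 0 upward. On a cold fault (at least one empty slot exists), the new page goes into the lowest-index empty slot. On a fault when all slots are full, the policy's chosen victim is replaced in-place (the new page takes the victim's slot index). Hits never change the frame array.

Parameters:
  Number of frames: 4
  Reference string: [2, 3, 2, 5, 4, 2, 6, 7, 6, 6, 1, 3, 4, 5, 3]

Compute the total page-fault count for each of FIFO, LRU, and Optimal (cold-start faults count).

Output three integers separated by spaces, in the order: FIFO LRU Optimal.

--- FIFO ---
  step 0: ref 2 -> FAULT, frames=[2,-,-,-] (faults so far: 1)
  step 1: ref 3 -> FAULT, frames=[2,3,-,-] (faults so far: 2)
  step 2: ref 2 -> HIT, frames=[2,3,-,-] (faults so far: 2)
  step 3: ref 5 -> FAULT, frames=[2,3,5,-] (faults so far: 3)
  step 4: ref 4 -> FAULT, frames=[2,3,5,4] (faults so far: 4)
  step 5: ref 2 -> HIT, frames=[2,3,5,4] (faults so far: 4)
  step 6: ref 6 -> FAULT, evict 2, frames=[6,3,5,4] (faults so far: 5)
  step 7: ref 7 -> FAULT, evict 3, frames=[6,7,5,4] (faults so far: 6)
  step 8: ref 6 -> HIT, frames=[6,7,5,4] (faults so far: 6)
  step 9: ref 6 -> HIT, frames=[6,7,5,4] (faults so far: 6)
  step 10: ref 1 -> FAULT, evict 5, frames=[6,7,1,4] (faults so far: 7)
  step 11: ref 3 -> FAULT, evict 4, frames=[6,7,1,3] (faults so far: 8)
  step 12: ref 4 -> FAULT, evict 6, frames=[4,7,1,3] (faults so far: 9)
  step 13: ref 5 -> FAULT, evict 7, frames=[4,5,1,3] (faults so far: 10)
  step 14: ref 3 -> HIT, frames=[4,5,1,3] (faults so far: 10)
  FIFO total faults: 10
--- LRU ---
  step 0: ref 2 -> FAULT, frames=[2,-,-,-] (faults so far: 1)
  step 1: ref 3 -> FAULT, frames=[2,3,-,-] (faults so far: 2)
  step 2: ref 2 -> HIT, frames=[2,3,-,-] (faults so far: 2)
  step 3: ref 5 -> FAULT, frames=[2,3,5,-] (faults so far: 3)
  step 4: ref 4 -> FAULT, frames=[2,3,5,4] (faults so far: 4)
  step 5: ref 2 -> HIT, frames=[2,3,5,4] (faults so far: 4)
  step 6: ref 6 -> FAULT, evict 3, frames=[2,6,5,4] (faults so far: 5)
  step 7: ref 7 -> FAULT, evict 5, frames=[2,6,7,4] (faults so far: 6)
  step 8: ref 6 -> HIT, frames=[2,6,7,4] (faults so far: 6)
  step 9: ref 6 -> HIT, frames=[2,6,7,4] (faults so far: 6)
  step 10: ref 1 -> FAULT, evict 4, frames=[2,6,7,1] (faults so far: 7)
  step 11: ref 3 -> FAULT, evict 2, frames=[3,6,7,1] (faults so far: 8)
  step 12: ref 4 -> FAULT, evict 7, frames=[3,6,4,1] (faults so far: 9)
  step 13: ref 5 -> FAULT, evict 6, frames=[3,5,4,1] (faults so far: 10)
  step 14: ref 3 -> HIT, frames=[3,5,4,1] (faults so far: 10)
  LRU total faults: 10
--- Optimal ---
  step 0: ref 2 -> FAULT, frames=[2,-,-,-] (faults so far: 1)
  step 1: ref 3 -> FAULT, frames=[2,3,-,-] (faults so far: 2)
  step 2: ref 2 -> HIT, frames=[2,3,-,-] (faults so far: 2)
  step 3: ref 5 -> FAULT, frames=[2,3,5,-] (faults so far: 3)
  step 4: ref 4 -> FAULT, frames=[2,3,5,4] (faults so far: 4)
  step 5: ref 2 -> HIT, frames=[2,3,5,4] (faults so far: 4)
  step 6: ref 6 -> FAULT, evict 2, frames=[6,3,5,4] (faults so far: 5)
  step 7: ref 7 -> FAULT, evict 5, frames=[6,3,7,4] (faults so far: 6)
  step 8: ref 6 -> HIT, frames=[6,3,7,4] (faults so far: 6)
  step 9: ref 6 -> HIT, frames=[6,3,7,4] (faults so far: 6)
  step 10: ref 1 -> FAULT, evict 6, frames=[1,3,7,4] (faults so far: 7)
  step 11: ref 3 -> HIT, frames=[1,3,7,4] (faults so far: 7)
  step 12: ref 4 -> HIT, frames=[1,3,7,4] (faults so far: 7)
  step 13: ref 5 -> FAULT, evict 1, frames=[5,3,7,4] (faults so far: 8)
  step 14: ref 3 -> HIT, frames=[5,3,7,4] (faults so far: 8)
  Optimal total faults: 8

Answer: 10 10 8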